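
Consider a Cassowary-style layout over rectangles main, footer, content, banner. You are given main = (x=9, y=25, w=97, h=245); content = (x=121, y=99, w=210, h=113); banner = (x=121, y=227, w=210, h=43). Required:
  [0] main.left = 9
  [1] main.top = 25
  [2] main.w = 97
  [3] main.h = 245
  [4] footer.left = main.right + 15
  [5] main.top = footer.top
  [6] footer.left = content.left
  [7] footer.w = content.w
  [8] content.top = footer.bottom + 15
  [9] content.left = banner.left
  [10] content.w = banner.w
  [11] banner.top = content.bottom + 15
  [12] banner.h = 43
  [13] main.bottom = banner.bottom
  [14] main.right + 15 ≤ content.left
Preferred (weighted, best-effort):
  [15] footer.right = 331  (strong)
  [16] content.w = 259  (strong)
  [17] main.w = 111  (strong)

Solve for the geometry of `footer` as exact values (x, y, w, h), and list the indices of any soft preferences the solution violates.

footer = (x=121, y=25, w=210, h=59)
violated soft preferences: 16, 17

1. footer.x = 121  [footer.left = main.right + 15]
2. footer.y = 25  [main.top = footer.top]
3. footer.w = 210  [footer.w = content.w]
4. footer.h = 59  [content.top = footer.bottom + 15]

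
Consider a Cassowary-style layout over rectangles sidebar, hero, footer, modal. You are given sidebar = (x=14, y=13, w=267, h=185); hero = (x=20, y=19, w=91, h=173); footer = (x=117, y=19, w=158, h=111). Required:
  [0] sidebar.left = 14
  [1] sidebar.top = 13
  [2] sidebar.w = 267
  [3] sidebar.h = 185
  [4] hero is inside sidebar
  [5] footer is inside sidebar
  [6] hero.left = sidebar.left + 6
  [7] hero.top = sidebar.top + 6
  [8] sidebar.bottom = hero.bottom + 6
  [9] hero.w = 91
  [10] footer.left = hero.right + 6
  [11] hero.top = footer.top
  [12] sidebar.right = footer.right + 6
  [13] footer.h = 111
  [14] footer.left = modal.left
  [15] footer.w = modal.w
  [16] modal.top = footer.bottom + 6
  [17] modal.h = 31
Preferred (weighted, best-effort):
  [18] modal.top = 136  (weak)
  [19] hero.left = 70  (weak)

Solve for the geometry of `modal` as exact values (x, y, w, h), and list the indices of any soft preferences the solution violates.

1. modal.x = 117  [footer.left = modal.left]
2. modal.w = 158  [footer.w = modal.w]
3. modal.y = 136  [modal.top = footer.bottom + 6]
4. modal.h = 31  [modal.h = 31]

modal = (x=117, y=136, w=158, h=31)
violated soft preferences: 19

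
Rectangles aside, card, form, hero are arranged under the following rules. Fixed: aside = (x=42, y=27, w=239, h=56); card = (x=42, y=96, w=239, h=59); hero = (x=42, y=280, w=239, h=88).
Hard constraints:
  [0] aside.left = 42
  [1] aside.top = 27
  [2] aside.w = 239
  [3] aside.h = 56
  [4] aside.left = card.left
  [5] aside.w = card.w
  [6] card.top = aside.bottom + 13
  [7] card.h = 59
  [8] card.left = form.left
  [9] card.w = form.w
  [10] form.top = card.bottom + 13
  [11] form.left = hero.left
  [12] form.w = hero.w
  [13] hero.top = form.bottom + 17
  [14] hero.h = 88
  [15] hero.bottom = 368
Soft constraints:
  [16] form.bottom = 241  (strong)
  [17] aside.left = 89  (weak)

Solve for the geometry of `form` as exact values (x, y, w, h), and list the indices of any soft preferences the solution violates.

1. form.x = 42  [card.left = form.left]
2. form.w = 239  [card.w = form.w]
3. form.y = 168  [form.top = card.bottom + 13]
4. form.h = 95  [hero.top = form.bottom + 17]

form = (x=42, y=168, w=239, h=95)
violated soft preferences: 16, 17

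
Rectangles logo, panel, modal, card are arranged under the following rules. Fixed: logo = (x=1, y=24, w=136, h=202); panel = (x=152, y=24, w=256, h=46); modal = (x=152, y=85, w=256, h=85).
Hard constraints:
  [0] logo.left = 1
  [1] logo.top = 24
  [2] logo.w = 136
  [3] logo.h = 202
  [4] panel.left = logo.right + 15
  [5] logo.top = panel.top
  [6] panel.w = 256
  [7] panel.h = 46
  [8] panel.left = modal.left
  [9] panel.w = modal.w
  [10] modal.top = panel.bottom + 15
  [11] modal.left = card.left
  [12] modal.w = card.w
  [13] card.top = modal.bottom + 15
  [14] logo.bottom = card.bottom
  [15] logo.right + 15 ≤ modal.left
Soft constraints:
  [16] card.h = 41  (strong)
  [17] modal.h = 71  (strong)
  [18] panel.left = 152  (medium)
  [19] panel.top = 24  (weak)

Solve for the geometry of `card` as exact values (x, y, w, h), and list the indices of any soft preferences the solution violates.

1. card.x = 152  [modal.left = card.left]
2. card.w = 256  [modal.w = card.w]
3. card.y = 185  [card.top = modal.bottom + 15]
4. card.h = 41  [logo.bottom = card.bottom]

card = (x=152, y=185, w=256, h=41)
violated soft preferences: 17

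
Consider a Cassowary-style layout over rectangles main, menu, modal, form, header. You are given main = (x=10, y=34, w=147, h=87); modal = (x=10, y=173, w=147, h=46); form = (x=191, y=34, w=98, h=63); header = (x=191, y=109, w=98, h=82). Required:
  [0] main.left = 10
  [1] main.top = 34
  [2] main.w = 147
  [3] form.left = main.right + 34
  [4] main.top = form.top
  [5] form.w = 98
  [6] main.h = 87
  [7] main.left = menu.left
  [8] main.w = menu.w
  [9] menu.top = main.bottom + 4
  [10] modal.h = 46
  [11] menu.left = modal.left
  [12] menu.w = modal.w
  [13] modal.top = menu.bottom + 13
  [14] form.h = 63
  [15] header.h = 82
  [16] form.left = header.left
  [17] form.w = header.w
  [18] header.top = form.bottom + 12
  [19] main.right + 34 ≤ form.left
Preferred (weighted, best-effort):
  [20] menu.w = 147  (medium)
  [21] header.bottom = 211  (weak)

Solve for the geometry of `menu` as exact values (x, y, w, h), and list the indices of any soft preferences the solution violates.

1. menu.x = 10  [main.left = menu.left]
2. menu.w = 147  [main.w = menu.w]
3. menu.y = 125  [menu.top = main.bottom + 4]
4. menu.h = 35  [modal.top = menu.bottom + 13]

menu = (x=10, y=125, w=147, h=35)
violated soft preferences: 21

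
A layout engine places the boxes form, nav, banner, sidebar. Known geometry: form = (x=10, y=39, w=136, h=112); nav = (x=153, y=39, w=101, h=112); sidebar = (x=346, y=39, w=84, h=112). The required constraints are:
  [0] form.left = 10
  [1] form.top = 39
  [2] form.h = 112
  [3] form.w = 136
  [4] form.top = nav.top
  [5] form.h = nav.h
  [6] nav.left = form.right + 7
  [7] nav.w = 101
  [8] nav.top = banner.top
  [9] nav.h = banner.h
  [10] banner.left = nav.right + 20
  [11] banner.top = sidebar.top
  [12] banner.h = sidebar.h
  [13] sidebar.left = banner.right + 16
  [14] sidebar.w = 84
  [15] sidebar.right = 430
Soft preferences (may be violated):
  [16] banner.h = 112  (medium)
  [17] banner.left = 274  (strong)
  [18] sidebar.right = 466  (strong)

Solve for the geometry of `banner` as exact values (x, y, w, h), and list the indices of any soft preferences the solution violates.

banner = (x=274, y=39, w=56, h=112)
violated soft preferences: 18

1. banner.y = 39  [nav.top = banner.top]
2. banner.h = 112  [nav.h = banner.h]
3. banner.x = 274  [banner.left = nav.right + 20]
4. banner.w = 56  [sidebar.left = banner.right + 16]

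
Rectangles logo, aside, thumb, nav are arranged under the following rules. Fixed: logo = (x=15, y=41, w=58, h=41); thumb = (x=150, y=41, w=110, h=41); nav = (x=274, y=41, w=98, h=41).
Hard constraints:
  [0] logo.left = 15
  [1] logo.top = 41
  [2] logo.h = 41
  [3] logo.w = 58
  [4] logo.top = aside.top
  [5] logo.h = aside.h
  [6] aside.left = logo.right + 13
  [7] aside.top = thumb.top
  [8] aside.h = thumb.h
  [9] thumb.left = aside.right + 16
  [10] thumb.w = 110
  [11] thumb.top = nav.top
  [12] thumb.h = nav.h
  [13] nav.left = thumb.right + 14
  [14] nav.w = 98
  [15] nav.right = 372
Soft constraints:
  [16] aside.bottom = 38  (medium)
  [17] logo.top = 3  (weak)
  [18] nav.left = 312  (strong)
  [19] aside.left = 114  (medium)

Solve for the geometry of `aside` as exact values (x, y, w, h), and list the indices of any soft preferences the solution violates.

aside = (x=86, y=41, w=48, h=41)
violated soft preferences: 16, 17, 18, 19

1. aside.y = 41  [logo.top = aside.top]
2. aside.h = 41  [logo.h = aside.h]
3. aside.x = 86  [aside.left = logo.right + 13]
4. aside.w = 48  [thumb.left = aside.right + 16]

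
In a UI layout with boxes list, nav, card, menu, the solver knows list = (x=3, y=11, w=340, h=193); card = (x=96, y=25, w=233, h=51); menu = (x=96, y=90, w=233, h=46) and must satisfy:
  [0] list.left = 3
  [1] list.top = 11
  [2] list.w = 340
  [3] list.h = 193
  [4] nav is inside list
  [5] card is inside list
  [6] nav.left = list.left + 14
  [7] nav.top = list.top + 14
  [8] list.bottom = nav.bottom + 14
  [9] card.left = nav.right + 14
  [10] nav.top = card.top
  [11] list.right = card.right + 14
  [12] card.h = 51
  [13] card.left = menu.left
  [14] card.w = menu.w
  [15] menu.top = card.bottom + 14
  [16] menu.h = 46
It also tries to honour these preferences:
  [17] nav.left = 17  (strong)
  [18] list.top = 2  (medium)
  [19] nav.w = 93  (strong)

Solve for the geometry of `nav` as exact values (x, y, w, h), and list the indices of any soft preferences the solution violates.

1. nav.x = 17  [nav.left = list.left + 14]
2. nav.y = 25  [nav.top = list.top + 14]
3. nav.h = 165  [list.bottom = nav.bottom + 14]
4. nav.w = 65  [card.left = nav.right + 14]

nav = (x=17, y=25, w=65, h=165)
violated soft preferences: 18, 19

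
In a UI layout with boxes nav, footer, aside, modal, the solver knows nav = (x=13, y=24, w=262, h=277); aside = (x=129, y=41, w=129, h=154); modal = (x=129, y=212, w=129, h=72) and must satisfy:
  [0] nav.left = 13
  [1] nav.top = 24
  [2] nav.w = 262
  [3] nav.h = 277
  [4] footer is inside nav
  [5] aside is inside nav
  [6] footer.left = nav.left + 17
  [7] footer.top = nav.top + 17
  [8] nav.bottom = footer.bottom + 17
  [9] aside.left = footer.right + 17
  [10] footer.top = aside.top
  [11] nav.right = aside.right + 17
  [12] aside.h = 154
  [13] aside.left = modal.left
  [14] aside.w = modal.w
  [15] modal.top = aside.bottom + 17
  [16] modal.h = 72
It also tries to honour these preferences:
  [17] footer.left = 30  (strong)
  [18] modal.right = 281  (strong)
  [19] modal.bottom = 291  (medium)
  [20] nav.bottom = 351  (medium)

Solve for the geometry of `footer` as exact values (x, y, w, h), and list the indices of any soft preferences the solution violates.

1. footer.x = 30  [footer.left = nav.left + 17]
2. footer.y = 41  [footer.top = nav.top + 17]
3. footer.h = 243  [nav.bottom = footer.bottom + 17]
4. footer.w = 82  [aside.left = footer.right + 17]

footer = (x=30, y=41, w=82, h=243)
violated soft preferences: 18, 19, 20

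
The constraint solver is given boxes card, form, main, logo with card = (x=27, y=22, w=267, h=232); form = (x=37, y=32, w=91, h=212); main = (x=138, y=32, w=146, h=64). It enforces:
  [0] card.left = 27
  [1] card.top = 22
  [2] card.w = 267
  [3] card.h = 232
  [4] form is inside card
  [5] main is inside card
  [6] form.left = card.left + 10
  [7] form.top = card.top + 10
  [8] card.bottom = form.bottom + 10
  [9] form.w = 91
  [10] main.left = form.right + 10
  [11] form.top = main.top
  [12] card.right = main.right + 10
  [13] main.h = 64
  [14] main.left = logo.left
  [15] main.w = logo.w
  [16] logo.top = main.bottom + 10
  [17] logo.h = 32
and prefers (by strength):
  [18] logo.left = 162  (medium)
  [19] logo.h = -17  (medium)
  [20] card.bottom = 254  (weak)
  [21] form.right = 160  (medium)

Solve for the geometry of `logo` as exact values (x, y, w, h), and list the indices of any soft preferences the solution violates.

1. logo.x = 138  [main.left = logo.left]
2. logo.w = 146  [main.w = logo.w]
3. logo.y = 106  [logo.top = main.bottom + 10]
4. logo.h = 32  [logo.h = 32]

logo = (x=138, y=106, w=146, h=32)
violated soft preferences: 18, 19, 21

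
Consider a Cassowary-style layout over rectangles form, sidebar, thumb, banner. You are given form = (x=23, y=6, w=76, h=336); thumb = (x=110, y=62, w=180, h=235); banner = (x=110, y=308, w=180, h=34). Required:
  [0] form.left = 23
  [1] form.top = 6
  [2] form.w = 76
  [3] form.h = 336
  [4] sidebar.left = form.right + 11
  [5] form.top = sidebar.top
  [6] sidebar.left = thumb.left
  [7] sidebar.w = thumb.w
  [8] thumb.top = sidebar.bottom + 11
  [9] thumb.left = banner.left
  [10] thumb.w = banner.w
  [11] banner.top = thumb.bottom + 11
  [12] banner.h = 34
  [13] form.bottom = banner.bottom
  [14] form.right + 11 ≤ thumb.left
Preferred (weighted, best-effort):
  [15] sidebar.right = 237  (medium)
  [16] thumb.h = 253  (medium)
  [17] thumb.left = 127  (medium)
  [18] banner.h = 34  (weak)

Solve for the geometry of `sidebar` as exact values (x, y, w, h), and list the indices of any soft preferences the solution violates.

1. sidebar.x = 110  [sidebar.left = form.right + 11]
2. sidebar.y = 6  [form.top = sidebar.top]
3. sidebar.w = 180  [sidebar.w = thumb.w]
4. sidebar.h = 45  [thumb.top = sidebar.bottom + 11]

sidebar = (x=110, y=6, w=180, h=45)
violated soft preferences: 15, 16, 17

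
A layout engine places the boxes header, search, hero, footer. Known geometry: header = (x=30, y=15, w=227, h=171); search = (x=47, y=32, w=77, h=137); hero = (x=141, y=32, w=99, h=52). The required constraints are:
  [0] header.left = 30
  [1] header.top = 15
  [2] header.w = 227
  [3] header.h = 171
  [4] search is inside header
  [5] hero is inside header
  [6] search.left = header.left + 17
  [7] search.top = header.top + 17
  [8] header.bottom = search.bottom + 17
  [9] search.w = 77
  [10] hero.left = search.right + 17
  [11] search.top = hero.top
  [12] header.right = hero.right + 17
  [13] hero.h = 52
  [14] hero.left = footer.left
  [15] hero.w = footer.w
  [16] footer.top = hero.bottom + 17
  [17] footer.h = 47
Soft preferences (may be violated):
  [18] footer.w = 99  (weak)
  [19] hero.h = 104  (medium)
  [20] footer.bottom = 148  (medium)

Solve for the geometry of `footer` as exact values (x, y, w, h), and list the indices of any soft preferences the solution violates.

footer = (x=141, y=101, w=99, h=47)
violated soft preferences: 19

1. footer.x = 141  [hero.left = footer.left]
2. footer.w = 99  [hero.w = footer.w]
3. footer.y = 101  [footer.top = hero.bottom + 17]
4. footer.h = 47  [footer.h = 47]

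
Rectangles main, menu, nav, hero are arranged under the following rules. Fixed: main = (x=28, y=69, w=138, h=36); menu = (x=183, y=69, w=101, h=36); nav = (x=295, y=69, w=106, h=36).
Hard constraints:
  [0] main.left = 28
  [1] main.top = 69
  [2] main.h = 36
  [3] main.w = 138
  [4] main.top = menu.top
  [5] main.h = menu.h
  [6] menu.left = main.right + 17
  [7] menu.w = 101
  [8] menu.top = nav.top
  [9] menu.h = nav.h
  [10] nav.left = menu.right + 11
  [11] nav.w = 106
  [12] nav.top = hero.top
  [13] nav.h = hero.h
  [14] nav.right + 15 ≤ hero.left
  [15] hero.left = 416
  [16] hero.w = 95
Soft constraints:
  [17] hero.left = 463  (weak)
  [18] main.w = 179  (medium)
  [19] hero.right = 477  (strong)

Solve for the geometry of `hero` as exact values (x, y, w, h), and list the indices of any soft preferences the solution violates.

1. hero.y = 69  [nav.top = hero.top]
2. hero.h = 36  [nav.h = hero.h]
3. hero.x = 416  [hero.left = 416]
4. hero.w = 95  [hero.w = 95]

hero = (x=416, y=69, w=95, h=36)
violated soft preferences: 17, 18, 19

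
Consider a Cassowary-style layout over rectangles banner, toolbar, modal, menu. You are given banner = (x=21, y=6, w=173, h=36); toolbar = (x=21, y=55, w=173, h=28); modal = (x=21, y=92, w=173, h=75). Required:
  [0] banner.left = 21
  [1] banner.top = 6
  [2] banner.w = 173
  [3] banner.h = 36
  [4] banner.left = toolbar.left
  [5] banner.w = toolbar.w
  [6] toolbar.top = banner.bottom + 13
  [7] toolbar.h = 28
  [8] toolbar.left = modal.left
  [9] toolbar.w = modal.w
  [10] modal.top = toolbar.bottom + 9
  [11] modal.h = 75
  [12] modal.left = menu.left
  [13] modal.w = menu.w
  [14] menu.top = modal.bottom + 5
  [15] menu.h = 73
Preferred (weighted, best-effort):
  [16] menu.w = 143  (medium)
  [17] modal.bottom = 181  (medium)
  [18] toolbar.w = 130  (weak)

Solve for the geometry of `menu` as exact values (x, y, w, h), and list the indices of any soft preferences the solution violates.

1. menu.x = 21  [modal.left = menu.left]
2. menu.w = 173  [modal.w = menu.w]
3. menu.y = 172  [menu.top = modal.bottom + 5]
4. menu.h = 73  [menu.h = 73]

menu = (x=21, y=172, w=173, h=73)
violated soft preferences: 16, 17, 18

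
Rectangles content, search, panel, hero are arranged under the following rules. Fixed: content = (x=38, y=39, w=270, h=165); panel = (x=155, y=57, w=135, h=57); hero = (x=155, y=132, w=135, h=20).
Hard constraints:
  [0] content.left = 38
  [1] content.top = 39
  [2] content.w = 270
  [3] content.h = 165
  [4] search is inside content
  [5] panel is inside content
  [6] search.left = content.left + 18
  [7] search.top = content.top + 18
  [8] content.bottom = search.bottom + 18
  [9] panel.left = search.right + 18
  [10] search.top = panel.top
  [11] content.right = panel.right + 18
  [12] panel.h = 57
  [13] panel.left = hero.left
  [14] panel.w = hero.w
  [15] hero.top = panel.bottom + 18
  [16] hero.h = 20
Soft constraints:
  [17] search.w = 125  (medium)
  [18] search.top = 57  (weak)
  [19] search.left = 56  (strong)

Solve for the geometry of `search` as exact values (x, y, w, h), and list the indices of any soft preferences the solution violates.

1. search.x = 56  [search.left = content.left + 18]
2. search.y = 57  [search.top = content.top + 18]
3. search.h = 129  [content.bottom = search.bottom + 18]
4. search.w = 81  [panel.left = search.right + 18]

search = (x=56, y=57, w=81, h=129)
violated soft preferences: 17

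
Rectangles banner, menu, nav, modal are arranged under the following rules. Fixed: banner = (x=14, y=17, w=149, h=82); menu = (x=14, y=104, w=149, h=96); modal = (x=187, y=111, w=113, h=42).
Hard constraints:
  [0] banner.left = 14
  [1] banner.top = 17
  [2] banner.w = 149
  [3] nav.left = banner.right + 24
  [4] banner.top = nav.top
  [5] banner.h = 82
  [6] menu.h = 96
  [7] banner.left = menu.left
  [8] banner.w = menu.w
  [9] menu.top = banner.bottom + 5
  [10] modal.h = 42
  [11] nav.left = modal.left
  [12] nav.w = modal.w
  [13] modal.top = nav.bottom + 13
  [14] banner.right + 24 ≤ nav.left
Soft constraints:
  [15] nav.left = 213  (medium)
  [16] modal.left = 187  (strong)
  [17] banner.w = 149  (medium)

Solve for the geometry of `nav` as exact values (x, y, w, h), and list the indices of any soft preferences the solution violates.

1. nav.x = 187  [nav.left = banner.right + 24]
2. nav.y = 17  [banner.top = nav.top]
3. nav.w = 113  [nav.w = modal.w]
4. nav.h = 81  [modal.top = nav.bottom + 13]

nav = (x=187, y=17, w=113, h=81)
violated soft preferences: 15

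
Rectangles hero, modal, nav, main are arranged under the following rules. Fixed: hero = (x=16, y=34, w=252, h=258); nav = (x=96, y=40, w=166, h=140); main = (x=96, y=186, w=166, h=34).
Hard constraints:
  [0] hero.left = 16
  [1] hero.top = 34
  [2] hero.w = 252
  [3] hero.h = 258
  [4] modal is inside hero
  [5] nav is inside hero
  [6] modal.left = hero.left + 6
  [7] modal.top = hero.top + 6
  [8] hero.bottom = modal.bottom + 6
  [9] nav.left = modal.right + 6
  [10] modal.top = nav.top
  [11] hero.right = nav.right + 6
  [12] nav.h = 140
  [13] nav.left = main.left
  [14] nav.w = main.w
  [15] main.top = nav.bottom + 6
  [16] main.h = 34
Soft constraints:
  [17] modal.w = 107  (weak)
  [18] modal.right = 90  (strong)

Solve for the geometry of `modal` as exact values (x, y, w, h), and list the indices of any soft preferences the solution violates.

1. modal.x = 22  [modal.left = hero.left + 6]
2. modal.y = 40  [modal.top = hero.top + 6]
3. modal.h = 246  [hero.bottom = modal.bottom + 6]
4. modal.w = 68  [nav.left = modal.right + 6]

modal = (x=22, y=40, w=68, h=246)
violated soft preferences: 17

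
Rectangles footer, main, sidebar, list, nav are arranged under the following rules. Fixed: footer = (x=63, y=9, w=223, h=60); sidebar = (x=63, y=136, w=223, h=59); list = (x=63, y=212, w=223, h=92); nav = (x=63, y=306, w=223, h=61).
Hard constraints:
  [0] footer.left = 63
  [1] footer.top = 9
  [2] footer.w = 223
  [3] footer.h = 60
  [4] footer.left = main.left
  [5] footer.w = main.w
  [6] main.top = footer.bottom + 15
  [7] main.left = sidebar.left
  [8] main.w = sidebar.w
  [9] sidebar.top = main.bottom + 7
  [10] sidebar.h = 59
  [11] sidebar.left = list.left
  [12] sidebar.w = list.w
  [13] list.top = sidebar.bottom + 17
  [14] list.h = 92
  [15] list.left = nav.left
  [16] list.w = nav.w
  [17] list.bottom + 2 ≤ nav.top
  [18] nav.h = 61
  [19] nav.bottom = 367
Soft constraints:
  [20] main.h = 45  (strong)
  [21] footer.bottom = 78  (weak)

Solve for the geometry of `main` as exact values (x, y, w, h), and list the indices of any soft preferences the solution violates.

main = (x=63, y=84, w=223, h=45)
violated soft preferences: 21

1. main.x = 63  [footer.left = main.left]
2. main.w = 223  [footer.w = main.w]
3. main.y = 84  [main.top = footer.bottom + 15]
4. main.h = 45  [sidebar.top = main.bottom + 7]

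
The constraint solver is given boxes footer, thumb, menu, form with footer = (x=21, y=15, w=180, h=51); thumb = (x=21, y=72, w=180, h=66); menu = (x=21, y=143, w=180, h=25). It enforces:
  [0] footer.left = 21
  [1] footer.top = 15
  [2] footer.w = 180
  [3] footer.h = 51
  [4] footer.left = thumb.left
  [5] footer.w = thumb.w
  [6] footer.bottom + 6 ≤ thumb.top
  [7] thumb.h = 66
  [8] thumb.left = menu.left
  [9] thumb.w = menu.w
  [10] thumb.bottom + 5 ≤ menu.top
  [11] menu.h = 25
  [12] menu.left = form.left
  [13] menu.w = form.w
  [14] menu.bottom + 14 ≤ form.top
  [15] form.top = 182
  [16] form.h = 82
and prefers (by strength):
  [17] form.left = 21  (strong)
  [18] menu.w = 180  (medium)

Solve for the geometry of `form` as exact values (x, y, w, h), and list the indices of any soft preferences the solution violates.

1. form.x = 21  [menu.left = form.left]
2. form.w = 180  [menu.w = form.w]
3. form.y = 182  [form.top = 182]
4. form.h = 82  [form.h = 82]

form = (x=21, y=182, w=180, h=82)
violated soft preferences: none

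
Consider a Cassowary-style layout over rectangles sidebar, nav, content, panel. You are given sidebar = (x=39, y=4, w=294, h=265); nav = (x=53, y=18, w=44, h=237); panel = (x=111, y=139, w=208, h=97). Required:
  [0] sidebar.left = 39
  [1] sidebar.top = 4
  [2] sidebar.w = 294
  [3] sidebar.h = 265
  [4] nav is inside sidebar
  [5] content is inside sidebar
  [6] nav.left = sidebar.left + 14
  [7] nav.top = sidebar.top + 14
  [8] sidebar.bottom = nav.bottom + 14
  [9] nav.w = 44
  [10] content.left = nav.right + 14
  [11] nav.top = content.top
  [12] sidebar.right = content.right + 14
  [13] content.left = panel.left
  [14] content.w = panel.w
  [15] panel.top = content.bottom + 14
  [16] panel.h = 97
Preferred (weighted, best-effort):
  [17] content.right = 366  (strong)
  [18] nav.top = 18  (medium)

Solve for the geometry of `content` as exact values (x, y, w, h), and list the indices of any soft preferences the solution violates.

content = (x=111, y=18, w=208, h=107)
violated soft preferences: 17

1. content.x = 111  [content.left = nav.right + 14]
2. content.y = 18  [nav.top = content.top]
3. content.w = 208  [sidebar.right = content.right + 14]
4. content.h = 107  [panel.top = content.bottom + 14]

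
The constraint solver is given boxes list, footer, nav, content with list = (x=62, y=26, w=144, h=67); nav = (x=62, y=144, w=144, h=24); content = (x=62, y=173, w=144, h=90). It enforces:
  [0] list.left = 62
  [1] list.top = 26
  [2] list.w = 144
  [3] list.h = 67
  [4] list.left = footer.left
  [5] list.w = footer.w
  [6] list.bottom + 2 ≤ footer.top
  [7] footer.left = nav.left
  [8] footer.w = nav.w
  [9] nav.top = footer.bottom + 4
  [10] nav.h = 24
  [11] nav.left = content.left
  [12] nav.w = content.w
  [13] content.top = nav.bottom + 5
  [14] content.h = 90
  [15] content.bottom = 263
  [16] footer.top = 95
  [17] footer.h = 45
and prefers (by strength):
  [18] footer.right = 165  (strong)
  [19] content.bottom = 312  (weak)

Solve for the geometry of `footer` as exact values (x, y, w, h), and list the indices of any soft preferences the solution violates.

footer = (x=62, y=95, w=144, h=45)
violated soft preferences: 18, 19

1. footer.x = 62  [list.left = footer.left]
2. footer.w = 144  [list.w = footer.w]
3. footer.y = 95  [footer.top = 95]
4. footer.h = 45  [footer.h = 45]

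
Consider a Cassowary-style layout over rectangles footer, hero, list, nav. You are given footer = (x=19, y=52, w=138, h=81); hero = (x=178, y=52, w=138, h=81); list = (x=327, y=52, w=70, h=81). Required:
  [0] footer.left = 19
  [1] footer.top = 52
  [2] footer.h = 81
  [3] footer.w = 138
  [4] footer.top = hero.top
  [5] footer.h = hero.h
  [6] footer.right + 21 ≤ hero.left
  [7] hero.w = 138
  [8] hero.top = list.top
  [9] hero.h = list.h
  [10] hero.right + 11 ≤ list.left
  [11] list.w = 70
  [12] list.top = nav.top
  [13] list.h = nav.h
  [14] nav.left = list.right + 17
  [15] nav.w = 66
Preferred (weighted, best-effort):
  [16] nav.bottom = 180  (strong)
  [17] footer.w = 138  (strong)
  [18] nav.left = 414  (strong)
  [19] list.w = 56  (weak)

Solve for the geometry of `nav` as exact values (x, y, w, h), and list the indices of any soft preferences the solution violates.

nav = (x=414, y=52, w=66, h=81)
violated soft preferences: 16, 19

1. nav.y = 52  [list.top = nav.top]
2. nav.h = 81  [list.h = nav.h]
3. nav.x = 414  [nav.left = list.right + 17]
4. nav.w = 66  [nav.w = 66]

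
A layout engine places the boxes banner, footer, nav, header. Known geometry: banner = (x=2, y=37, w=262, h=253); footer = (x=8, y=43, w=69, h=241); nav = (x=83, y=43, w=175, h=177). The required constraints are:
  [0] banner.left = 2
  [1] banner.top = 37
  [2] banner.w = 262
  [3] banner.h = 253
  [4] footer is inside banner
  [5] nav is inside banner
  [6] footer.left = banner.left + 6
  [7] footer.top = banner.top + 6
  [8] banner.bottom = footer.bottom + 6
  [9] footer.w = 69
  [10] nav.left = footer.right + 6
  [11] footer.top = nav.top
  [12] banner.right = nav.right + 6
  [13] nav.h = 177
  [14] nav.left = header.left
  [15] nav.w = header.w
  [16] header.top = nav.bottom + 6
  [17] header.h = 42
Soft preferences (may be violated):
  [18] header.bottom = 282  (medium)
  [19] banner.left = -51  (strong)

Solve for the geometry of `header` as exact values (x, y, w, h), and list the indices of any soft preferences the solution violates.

1. header.x = 83  [nav.left = header.left]
2. header.w = 175  [nav.w = header.w]
3. header.y = 226  [header.top = nav.bottom + 6]
4. header.h = 42  [header.h = 42]

header = (x=83, y=226, w=175, h=42)
violated soft preferences: 18, 19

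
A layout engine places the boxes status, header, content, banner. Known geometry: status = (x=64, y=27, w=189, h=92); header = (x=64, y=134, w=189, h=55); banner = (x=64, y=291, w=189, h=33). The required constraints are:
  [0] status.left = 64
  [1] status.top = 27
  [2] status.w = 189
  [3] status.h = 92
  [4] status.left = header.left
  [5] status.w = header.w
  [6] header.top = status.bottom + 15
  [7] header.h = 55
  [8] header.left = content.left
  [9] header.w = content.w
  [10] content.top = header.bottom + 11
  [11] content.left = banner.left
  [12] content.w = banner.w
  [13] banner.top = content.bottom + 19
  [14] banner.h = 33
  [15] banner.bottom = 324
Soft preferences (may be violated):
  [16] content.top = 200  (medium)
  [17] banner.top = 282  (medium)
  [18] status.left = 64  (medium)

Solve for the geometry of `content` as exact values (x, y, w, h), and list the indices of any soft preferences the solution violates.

1. content.x = 64  [header.left = content.left]
2. content.w = 189  [header.w = content.w]
3. content.y = 200  [content.top = header.bottom + 11]
4. content.h = 72  [banner.top = content.bottom + 19]

content = (x=64, y=200, w=189, h=72)
violated soft preferences: 17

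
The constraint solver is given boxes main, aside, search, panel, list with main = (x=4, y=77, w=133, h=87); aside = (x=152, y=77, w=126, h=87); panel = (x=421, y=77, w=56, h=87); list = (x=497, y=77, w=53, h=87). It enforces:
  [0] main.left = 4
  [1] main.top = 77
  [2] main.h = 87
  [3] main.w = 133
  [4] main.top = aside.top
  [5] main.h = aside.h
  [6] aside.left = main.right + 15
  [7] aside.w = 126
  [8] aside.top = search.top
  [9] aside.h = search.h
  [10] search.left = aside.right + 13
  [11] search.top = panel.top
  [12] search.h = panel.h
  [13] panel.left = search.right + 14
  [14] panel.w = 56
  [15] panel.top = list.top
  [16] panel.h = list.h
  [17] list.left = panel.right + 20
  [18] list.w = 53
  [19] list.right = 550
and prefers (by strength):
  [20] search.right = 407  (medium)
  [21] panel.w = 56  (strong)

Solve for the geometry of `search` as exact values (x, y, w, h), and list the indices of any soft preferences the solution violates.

search = (x=291, y=77, w=116, h=87)
violated soft preferences: none

1. search.y = 77  [aside.top = search.top]
2. search.h = 87  [aside.h = search.h]
3. search.x = 291  [search.left = aside.right + 13]
4. search.w = 116  [panel.left = search.right + 14]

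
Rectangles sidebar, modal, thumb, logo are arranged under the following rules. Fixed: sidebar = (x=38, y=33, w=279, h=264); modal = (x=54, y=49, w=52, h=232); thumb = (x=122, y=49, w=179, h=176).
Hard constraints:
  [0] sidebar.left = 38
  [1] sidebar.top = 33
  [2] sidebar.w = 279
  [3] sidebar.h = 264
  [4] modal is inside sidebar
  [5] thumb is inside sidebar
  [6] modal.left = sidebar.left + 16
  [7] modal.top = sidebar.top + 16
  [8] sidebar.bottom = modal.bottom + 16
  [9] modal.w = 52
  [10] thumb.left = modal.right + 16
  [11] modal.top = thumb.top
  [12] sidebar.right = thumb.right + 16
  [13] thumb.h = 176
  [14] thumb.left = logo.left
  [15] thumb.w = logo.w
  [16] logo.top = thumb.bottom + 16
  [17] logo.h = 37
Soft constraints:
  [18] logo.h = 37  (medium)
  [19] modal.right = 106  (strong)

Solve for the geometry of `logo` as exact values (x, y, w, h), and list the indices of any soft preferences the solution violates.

1. logo.x = 122  [thumb.left = logo.left]
2. logo.w = 179  [thumb.w = logo.w]
3. logo.y = 241  [logo.top = thumb.bottom + 16]
4. logo.h = 37  [logo.h = 37]

logo = (x=122, y=241, w=179, h=37)
violated soft preferences: none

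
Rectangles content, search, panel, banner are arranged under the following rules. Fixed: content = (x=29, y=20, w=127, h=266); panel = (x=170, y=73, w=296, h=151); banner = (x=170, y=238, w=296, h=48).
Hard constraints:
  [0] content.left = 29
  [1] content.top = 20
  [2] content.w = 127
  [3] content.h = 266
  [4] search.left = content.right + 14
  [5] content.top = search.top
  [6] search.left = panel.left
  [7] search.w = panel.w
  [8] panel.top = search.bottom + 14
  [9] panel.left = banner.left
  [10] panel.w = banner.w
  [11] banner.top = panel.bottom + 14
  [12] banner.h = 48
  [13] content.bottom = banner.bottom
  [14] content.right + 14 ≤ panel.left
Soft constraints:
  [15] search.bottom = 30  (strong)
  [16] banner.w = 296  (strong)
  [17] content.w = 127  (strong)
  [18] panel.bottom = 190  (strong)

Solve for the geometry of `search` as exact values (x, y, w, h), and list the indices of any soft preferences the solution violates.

search = (x=170, y=20, w=296, h=39)
violated soft preferences: 15, 18

1. search.x = 170  [search.left = content.right + 14]
2. search.y = 20  [content.top = search.top]
3. search.w = 296  [search.w = panel.w]
4. search.h = 39  [panel.top = search.bottom + 14]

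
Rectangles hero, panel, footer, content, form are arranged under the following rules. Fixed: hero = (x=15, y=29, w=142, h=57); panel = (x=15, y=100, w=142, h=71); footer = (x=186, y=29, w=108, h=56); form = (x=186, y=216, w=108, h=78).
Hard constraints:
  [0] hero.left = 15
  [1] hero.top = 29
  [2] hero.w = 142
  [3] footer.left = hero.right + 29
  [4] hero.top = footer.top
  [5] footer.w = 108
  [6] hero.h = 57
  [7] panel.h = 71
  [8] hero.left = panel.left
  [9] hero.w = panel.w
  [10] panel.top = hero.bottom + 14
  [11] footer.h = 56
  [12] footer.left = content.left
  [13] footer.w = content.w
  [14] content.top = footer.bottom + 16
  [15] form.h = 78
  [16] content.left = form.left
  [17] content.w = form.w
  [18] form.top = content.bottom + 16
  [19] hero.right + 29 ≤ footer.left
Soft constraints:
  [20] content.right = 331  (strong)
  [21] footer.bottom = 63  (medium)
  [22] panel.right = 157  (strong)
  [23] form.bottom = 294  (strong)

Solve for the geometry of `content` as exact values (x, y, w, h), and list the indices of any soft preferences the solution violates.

content = (x=186, y=101, w=108, h=99)
violated soft preferences: 20, 21

1. content.x = 186  [footer.left = content.left]
2. content.w = 108  [footer.w = content.w]
3. content.y = 101  [content.top = footer.bottom + 16]
4. content.h = 99  [form.top = content.bottom + 16]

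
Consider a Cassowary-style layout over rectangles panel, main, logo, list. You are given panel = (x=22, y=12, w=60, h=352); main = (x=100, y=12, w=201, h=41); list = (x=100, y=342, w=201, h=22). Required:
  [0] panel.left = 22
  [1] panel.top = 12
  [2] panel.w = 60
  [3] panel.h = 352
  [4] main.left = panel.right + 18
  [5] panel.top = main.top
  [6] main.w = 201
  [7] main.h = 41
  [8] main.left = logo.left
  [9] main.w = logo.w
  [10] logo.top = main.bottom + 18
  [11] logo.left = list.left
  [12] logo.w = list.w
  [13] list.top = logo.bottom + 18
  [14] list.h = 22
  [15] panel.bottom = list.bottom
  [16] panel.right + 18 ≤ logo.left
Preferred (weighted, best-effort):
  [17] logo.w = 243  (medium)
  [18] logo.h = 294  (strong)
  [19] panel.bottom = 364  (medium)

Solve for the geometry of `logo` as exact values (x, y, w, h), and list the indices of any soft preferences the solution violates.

logo = (x=100, y=71, w=201, h=253)
violated soft preferences: 17, 18

1. logo.x = 100  [main.left = logo.left]
2. logo.w = 201  [main.w = logo.w]
3. logo.y = 71  [logo.top = main.bottom + 18]
4. logo.h = 253  [list.top = logo.bottom + 18]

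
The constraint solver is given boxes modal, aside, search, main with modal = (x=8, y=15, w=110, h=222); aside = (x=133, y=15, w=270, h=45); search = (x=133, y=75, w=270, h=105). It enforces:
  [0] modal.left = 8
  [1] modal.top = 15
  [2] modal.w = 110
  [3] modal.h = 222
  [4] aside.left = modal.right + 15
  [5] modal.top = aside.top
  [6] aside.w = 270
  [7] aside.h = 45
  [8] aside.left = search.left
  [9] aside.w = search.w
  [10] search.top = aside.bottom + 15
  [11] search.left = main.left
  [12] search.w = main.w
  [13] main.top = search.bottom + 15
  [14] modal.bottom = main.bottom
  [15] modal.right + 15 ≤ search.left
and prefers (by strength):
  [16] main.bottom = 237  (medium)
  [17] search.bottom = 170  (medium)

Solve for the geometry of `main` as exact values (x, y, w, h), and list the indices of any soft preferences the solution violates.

1. main.x = 133  [search.left = main.left]
2. main.w = 270  [search.w = main.w]
3. main.y = 195  [main.top = search.bottom + 15]
4. main.h = 42  [modal.bottom = main.bottom]

main = (x=133, y=195, w=270, h=42)
violated soft preferences: 17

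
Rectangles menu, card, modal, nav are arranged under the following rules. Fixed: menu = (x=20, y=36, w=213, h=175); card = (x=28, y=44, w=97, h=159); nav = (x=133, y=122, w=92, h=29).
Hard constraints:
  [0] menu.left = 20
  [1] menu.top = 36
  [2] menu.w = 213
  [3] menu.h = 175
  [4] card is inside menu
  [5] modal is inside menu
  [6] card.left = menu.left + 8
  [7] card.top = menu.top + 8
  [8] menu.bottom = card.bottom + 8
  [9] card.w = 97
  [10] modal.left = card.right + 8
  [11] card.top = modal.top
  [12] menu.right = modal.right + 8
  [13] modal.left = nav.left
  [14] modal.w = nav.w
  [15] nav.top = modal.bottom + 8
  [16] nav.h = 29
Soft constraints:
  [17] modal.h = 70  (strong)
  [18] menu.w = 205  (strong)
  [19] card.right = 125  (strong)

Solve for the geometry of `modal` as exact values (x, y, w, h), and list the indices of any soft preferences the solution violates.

modal = (x=133, y=44, w=92, h=70)
violated soft preferences: 18

1. modal.x = 133  [modal.left = card.right + 8]
2. modal.y = 44  [card.top = modal.top]
3. modal.w = 92  [menu.right = modal.right + 8]
4. modal.h = 70  [nav.top = modal.bottom + 8]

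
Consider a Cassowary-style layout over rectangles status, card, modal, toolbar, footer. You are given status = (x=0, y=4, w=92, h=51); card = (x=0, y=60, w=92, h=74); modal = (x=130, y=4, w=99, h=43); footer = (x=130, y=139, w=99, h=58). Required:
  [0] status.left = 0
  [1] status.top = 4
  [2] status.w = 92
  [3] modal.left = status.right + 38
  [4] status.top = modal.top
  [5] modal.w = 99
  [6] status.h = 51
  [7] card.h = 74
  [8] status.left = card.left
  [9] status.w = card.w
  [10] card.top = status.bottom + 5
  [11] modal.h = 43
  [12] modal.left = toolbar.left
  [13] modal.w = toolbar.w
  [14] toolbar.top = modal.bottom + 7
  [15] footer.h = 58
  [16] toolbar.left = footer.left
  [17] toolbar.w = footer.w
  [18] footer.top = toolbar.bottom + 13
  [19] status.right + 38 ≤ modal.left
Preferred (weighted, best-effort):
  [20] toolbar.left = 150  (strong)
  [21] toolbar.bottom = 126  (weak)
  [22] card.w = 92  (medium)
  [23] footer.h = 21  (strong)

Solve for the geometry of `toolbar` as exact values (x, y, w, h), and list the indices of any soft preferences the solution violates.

1. toolbar.x = 130  [modal.left = toolbar.left]
2. toolbar.w = 99  [modal.w = toolbar.w]
3. toolbar.y = 54  [toolbar.top = modal.bottom + 7]
4. toolbar.h = 72  [footer.top = toolbar.bottom + 13]

toolbar = (x=130, y=54, w=99, h=72)
violated soft preferences: 20, 23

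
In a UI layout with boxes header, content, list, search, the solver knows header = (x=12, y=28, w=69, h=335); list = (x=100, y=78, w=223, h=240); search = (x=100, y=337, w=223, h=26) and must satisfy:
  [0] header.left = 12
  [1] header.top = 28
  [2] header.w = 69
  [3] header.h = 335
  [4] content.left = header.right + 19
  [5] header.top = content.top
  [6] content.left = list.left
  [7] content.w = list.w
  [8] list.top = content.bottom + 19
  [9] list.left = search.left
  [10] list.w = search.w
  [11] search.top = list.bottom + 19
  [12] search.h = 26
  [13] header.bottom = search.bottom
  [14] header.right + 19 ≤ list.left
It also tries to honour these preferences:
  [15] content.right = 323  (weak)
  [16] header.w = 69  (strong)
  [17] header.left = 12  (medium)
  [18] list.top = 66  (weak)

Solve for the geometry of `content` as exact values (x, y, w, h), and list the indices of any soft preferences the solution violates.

1. content.x = 100  [content.left = header.right + 19]
2. content.y = 28  [header.top = content.top]
3. content.w = 223  [content.w = list.w]
4. content.h = 31  [list.top = content.bottom + 19]

content = (x=100, y=28, w=223, h=31)
violated soft preferences: 18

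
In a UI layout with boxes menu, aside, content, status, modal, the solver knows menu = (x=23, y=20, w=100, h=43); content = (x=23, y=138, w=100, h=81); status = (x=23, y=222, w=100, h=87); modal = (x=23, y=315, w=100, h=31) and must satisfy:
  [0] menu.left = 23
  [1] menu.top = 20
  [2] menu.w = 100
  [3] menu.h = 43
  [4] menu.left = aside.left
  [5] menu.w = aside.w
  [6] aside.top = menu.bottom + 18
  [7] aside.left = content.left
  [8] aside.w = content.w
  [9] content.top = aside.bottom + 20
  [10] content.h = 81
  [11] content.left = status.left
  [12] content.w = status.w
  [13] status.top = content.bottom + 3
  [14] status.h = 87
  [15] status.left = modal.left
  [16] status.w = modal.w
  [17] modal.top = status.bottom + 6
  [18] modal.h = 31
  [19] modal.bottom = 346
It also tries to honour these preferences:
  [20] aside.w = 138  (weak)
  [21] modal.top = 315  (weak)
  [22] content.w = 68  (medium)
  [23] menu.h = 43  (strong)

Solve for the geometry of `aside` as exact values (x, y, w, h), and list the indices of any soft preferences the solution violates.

aside = (x=23, y=81, w=100, h=37)
violated soft preferences: 20, 22

1. aside.x = 23  [menu.left = aside.left]
2. aside.w = 100  [menu.w = aside.w]
3. aside.y = 81  [aside.top = menu.bottom + 18]
4. aside.h = 37  [content.top = aside.bottom + 20]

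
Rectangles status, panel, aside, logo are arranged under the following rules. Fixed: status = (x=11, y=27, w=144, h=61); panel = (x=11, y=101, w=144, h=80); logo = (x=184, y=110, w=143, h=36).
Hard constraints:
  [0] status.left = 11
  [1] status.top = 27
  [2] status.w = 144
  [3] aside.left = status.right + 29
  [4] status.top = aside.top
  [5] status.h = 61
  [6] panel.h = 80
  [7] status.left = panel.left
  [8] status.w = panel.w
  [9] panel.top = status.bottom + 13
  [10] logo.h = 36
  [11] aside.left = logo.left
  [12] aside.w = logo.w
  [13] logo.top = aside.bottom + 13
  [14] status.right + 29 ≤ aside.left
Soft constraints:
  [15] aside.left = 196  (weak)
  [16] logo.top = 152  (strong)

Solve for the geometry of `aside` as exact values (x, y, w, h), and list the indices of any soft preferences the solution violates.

1. aside.x = 184  [aside.left = status.right + 29]
2. aside.y = 27  [status.top = aside.top]
3. aside.w = 143  [aside.w = logo.w]
4. aside.h = 70  [logo.top = aside.bottom + 13]

aside = (x=184, y=27, w=143, h=70)
violated soft preferences: 15, 16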